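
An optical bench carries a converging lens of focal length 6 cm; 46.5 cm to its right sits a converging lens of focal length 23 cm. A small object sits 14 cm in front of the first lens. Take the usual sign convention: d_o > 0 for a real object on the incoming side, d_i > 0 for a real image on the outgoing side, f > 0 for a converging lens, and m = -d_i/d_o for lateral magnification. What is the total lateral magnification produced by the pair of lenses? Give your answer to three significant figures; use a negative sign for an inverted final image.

Lens 1: 1/d_i1 = 1/f_1 - 1/d_o1 = 1/6 - 1/14 = 0.09524 cm^-1, so d_i1 = 10.500 cm.
m_1 = -(10.500)/14 = -0.7500.
That image sits 36.000 cm in front of the second lens, so d_o2 = 36.000 cm.
Lens 2: 1/d_i2 = 1/f_2 - 1/d_o2 = 1/23 - 1/(36.000) = 0.01570 cm^-1, so d_i2 = 63.692 cm.
m_2 = -(63.692)/(36.000) = -1.7692.
The system's lateral magnification is m_1 m_2 = (-0.7500)(-1.7692) = 1.3269.

1.33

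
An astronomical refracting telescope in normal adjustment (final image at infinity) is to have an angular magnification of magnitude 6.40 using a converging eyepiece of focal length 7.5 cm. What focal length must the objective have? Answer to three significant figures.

|M| = f_obj/|f_eye|, so f_obj = |M| x |f_eye| = 6.4 x 7.5 = 48.000 cm.

48.0 cm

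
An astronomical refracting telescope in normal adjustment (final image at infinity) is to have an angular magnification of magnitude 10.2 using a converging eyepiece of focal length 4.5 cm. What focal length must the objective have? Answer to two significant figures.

|M| = f_obj/|f_eye|, so f_obj = |M| x |f_eye| = 10.2 x 4.5 = 45.900 cm.

46 cm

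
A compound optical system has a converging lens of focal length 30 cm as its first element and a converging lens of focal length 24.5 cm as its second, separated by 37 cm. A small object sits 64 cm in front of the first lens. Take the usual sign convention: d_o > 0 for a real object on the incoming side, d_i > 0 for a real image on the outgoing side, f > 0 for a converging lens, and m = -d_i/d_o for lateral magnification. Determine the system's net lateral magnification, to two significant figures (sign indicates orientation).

Applying the thin-lens equation to the first lens, 1/30 = 1/64 + 1/d_i1, which gives d_i1 = 56.471 cm.
Its lateral magnification is m_1 = -d_i1/d_o1 = -(56.471)/64 = -0.8824.
This image would form 56.471 cm past lens 1, i.e. 19.471 cm beyond lens 2, so it is a virtual object for lens 2: d_o2 = 37 - 56.471 = -19.471 cm.
Applying the thin-lens equation again with f_2 = 24.5 cm and d_o2 = -19.471 cm gives d_i2 = 10.849 cm.
m_2 = -(10.849)/(-19.471) = 0.5572.
Total m = m_1 x m_2 = (-0.8824)(0.5572) = -0.4916.

-0.49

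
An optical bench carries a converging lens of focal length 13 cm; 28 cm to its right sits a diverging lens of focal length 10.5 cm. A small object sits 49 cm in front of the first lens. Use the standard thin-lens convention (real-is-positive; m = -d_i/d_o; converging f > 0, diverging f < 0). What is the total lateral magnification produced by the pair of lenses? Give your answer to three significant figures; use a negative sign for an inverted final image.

-0.182

Lens 1: 1/d_i1 = 1/f_1 - 1/d_o1 = 1/13 - 1/49 = 0.05651 cm^-1, so d_i1 = 17.694 cm.
m_1 = -(17.694)/49 = -0.3611.
The intermediate image is 17.694 cm to the right of lens 1, so d_o2 = L - d_i1 = 28 - 17.694 = 10.306 cm.
Lens 2: 1/d_i2 = 1/f_2 - 1/d_o2 = 1/(-10.5) - 1/(10.306) = -0.19227 cm^-1, so d_i2 = -5.201 cm.
m_2 = -(-5.201)/(10.306) = 0.5047.
Overall magnification: m = m_1 m_2 = -0.1822.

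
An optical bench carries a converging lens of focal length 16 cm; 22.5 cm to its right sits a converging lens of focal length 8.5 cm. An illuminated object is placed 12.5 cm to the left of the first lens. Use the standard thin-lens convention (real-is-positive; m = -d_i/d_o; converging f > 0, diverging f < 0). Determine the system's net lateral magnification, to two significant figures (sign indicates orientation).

First lens: d_i1 = 1/(1/16 - 1/12.5) = -57.143 cm.
m_1 = -(-57.143)/12.5 = 4.5714.
The intermediate image is virtual, 57.143 cm to the left of lens 1, so d_o2 = L - d_i1 = 22.5 - (-57.143) = 79.643 cm.
Second lens: d_i2 = 1/(1/8.5 - 1/(79.643)) = 9.516 cm.
m_2 = -(9.516)/(79.643) = -0.1195.
Overall magnification: m = m_1 m_2 = -0.5462.

-0.55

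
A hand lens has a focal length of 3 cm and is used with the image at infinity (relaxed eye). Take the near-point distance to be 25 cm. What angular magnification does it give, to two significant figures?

8.3

M = D/f = 25/3 = 8.333.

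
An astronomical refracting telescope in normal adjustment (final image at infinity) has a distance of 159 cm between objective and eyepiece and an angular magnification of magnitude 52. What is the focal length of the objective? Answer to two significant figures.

160 cm

In normal adjustment the tube length equals f_obj + f_eye and |M| = f_obj/f_eye.
So f_obj = 52 f_eye and 52 f_eye + f_eye = 159 cm, giving f_eye = 159/53 = 3.000 cm and f_obj = 156.000 cm.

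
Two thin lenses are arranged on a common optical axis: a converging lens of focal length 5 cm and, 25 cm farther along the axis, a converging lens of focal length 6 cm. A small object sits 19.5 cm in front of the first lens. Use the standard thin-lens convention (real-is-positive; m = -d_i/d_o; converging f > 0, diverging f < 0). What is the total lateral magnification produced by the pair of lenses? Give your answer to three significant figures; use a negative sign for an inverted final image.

Lens 1: 1/d_i1 = 1/f_1 - 1/d_o1 = 1/5 - 1/19.5 = 0.14872 cm^-1, so d_i1 = 6.724 cm.
m_1 = -(6.724)/19.5 = -0.3448.
That image sits 18.276 cm in front of the second lens, so d_o2 = 18.276 cm.
Lens 2: 1/d_i2 = 1/f_2 - 1/d_o2 = 1/6 - 1/(18.276) = 0.11195 cm^-1, so d_i2 = 8.933 cm.
m_2 = -(8.933)/(18.276) = -0.4888.
The system's lateral magnification is m_1 m_2 = (-0.3448)(-0.4888) = 0.1685.

0.169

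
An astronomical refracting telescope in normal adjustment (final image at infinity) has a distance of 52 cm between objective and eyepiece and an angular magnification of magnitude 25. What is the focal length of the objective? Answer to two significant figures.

In normal adjustment the tube length equals f_obj + f_eye and |M| = f_obj/f_eye.
So f_obj = 25 f_eye and 25 f_eye + f_eye = 52 cm, giving f_eye = 52/26 = 2.000 cm and f_obj = 50.000 cm.

50 cm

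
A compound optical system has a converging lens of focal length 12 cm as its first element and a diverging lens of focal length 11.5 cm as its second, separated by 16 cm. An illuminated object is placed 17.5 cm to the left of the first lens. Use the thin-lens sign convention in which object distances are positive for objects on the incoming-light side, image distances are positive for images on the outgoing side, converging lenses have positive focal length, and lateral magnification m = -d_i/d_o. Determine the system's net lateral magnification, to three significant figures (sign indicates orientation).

Lens 1: 1/d_i1 = 1/f_1 - 1/d_o1 = 1/12 - 1/17.5 = 0.02619 cm^-1, so d_i1 = 38.182 cm.
m_1 = -(38.182)/17.5 = -2.1818.
Since 38.182 cm > 16 cm, the first image lies past the second lens and serves as a virtual object: d_o2 = L - d_i1 = -22.182 cm.
Lens 2: 1/d_i2 = 1/f_2 - 1/d_o2 = 1/(-11.5) - 1/(-22.182) = -0.04187 cm^-1, so d_i2 = -23.881 cm.
m_2 = -(-23.881)/(-22.182) = -1.0766.
Overall magnification: m = m_1 m_2 = 2.3489.

2.35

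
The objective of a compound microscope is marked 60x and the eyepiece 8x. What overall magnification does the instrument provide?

The overall magnification of a compound microscope is the product of the objective and eyepiece magnifications:
M = M_obj x M_eye = 60 x 8 = 480.

480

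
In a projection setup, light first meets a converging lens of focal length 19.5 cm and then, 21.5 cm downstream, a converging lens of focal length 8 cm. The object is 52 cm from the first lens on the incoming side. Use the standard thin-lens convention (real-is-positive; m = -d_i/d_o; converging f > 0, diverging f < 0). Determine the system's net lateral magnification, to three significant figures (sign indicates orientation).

-0.271

First lens: d_i1 = 1/(1/19.5 - 1/52) = 31.200 cm.
m_1 = -(31.200)/52 = -0.6000.
Since 31.200 cm > 21.5 cm, the first image lies past the second lens and serves as a virtual object: d_o2 = L - d_i1 = -9.700 cm.
Second lens: d_i2 = 1/(1/8 - 1/(-9.700)) = 4.384 cm.
m_2 = -(4.384)/(-9.700) = 0.4520.
Total m = m_1 x m_2 = (-0.6000)(0.4520) = -0.2712.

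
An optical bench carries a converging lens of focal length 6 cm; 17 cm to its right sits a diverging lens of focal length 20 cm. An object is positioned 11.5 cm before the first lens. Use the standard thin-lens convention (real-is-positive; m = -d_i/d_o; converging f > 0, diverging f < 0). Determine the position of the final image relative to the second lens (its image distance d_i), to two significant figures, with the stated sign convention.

Lens 1: 1/d_i1 = 1/f_1 - 1/d_o1 = 1/6 - 1/11.5 = 0.07971 cm^-1, so d_i1 = 12.545 cm.
The intermediate image is 12.545 cm to the right of lens 1, so d_o2 = L - d_i1 = 17 - 12.545 = 4.455 cm.
Lens 2: 1/d_i2 = 1/f_2 - 1/d_o2 = 1/(-20) - 1/(4.455) = -0.27449 cm^-1, so d_i2 = -3.643 cm.

-3.6 cm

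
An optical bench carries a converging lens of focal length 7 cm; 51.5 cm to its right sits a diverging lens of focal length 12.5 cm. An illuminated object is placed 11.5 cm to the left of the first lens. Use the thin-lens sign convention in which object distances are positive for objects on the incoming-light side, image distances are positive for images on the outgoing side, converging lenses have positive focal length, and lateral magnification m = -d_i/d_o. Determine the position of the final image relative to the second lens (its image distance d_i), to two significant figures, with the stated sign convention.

First lens: d_i1 = 1/(1/7 - 1/11.5) = 17.889 cm.
The intermediate image is 17.889 cm to the right of lens 1, so d_o2 = L - d_i1 = 51.5 - 17.889 = 33.611 cm.
Second lens: d_i2 = 1/(1/(-12.5) - 1/(33.611)) = -9.111 cm.

-9.1 cm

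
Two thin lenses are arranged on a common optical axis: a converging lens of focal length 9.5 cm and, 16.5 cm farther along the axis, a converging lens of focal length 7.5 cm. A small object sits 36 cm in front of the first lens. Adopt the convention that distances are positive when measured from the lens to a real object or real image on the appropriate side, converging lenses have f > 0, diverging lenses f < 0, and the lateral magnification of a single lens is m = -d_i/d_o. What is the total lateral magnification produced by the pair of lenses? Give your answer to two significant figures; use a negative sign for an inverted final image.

-0.69

Applying the thin-lens equation to the first lens, 1/9.5 = 1/36 + 1/d_i1, which gives d_i1 = 12.906 cm.
Its lateral magnification is m_1 = -d_i1/d_o1 = -(12.906)/36 = -0.3585.
The intermediate image is 12.906 cm to the right of lens 1, so d_o2 = L - d_i1 = 16.5 - 12.906 = 3.594 cm.
Applying the thin-lens equation again with f_2 = 7.5 cm and d_o2 = 3.594 cm gives d_i2 = -6.902 cm.
m_2 = -(-6.902)/(3.594) = 1.9203.
The system's lateral magnification is m_1 m_2 = (-0.3585)(1.9203) = -0.6884.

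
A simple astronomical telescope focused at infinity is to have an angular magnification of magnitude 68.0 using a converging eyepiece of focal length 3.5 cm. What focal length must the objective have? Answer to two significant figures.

240 cm

|M| = f_obj/|f_eye|, so f_obj = |M| x |f_eye| = 68.0 x 3.5 = 238.000 cm.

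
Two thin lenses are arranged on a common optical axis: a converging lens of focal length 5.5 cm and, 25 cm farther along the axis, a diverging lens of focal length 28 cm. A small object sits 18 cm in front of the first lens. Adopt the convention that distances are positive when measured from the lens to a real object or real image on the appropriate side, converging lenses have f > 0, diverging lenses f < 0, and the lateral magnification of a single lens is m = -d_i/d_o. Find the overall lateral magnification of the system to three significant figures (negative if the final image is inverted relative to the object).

-0.273

Lens 1: 1/d_i1 = 1/f_1 - 1/d_o1 = 1/5.5 - 1/18 = 0.12626 cm^-1, so d_i1 = 7.920 cm.
m_1 = -(7.920)/18 = -0.4400.
The intermediate image is 7.920 cm to the right of lens 1, so d_o2 = L - d_i1 = 25 - 7.920 = 17.080 cm.
Lens 2: 1/d_i2 = 1/f_2 - 1/d_o2 = 1/(-28) - 1/(17.080) = -0.09426 cm^-1, so d_i2 = -10.609 cm.
m_2 = -(-10.609)/(17.080) = 0.6211.
Overall magnification: m = m_1 m_2 = -0.2733.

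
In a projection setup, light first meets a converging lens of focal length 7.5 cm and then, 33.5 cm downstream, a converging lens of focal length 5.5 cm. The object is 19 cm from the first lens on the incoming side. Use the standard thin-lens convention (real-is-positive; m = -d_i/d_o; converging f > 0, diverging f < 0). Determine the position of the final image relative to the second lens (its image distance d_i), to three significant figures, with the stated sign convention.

7.44 cm

Applying the thin-lens equation to the first lens, 1/7.5 = 1/19 + 1/d_i1, which gives d_i1 = 12.391 cm.
The intermediate image is 12.391 cm to the right of lens 1, so d_o2 = L - d_i1 = 33.5 - 12.391 = 21.109 cm.
Applying the thin-lens equation again with f_2 = 5.5 cm and d_o2 = 21.109 cm gives d_i2 = 7.438 cm.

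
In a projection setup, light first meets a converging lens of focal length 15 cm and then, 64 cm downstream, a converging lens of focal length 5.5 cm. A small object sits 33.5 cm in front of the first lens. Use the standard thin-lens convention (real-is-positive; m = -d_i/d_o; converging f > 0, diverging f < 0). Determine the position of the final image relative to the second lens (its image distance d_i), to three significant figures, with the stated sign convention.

Lens 1: 1/d_i1 = 1/f_1 - 1/d_o1 = 1/15 - 1/33.5 = 0.03682 cm^-1, so d_i1 = 27.162 cm.
Object distance for lens 2: d_o2 = 64 - 27.162 = 36.838 cm.
Lens 2: 1/d_i2 = 1/f_2 - 1/d_o2 = 1/5.5 - 1/(36.838) = 0.15467 cm^-1, so d_i2 = 6.465 cm.

6.47 cm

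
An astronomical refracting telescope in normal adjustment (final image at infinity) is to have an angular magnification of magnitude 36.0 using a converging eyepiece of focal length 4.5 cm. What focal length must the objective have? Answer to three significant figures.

162 cm

|M| = f_obj/|f_eye|, so f_obj = |M| x |f_eye| = 36.0 x 4.5 = 162.000 cm.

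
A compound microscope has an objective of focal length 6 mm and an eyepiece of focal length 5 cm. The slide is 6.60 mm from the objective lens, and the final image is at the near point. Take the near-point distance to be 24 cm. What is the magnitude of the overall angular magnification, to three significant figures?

58.0

Convert to cm: f_obj = 6 mm = 0.6 cm; d_o = 6.60 mm = 0.66 cm.
Objective: 1/d_i = 1/f_obj - 1/d_o = 1/0.6 - 1/0.66 = 0.15152 cm^-1, so d_i = 6.600 cm.
m_obj = -d_i/d_o = -6.600/0.66 = -10.000.
Eyepiece angular magnification (image at near point): M_eye = 1 + D/f_e = 1 + 24/5 = 5.800.
Overall M = m_obj x M_eye = (-10.000)(5.800) = -58.00.
|M| = 58.00.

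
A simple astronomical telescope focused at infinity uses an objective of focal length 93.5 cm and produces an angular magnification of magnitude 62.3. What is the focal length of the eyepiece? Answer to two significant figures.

|M| = f_obj/f_eye, so f_eye = f_obj/|M| = 93.5/62.3 = 1.501 cm.

1.5 cm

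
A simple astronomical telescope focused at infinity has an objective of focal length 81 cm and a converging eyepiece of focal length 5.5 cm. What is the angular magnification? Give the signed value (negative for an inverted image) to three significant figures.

M = -f_obj/f_eye = -81/(5.5) = -14.727.

-14.7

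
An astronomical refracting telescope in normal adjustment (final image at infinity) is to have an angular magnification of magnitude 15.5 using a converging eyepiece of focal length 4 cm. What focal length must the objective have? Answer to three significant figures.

62.0 cm

|M| = f_obj/|f_eye|, so f_obj = |M| x |f_eye| = 15.5 x 4 = 62.000 cm.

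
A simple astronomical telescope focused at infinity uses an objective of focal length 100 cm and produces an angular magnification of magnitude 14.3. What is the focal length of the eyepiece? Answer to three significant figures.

|M| = f_obj/f_eye, so f_eye = f_obj/|M| = 100/14.3 = 6.993 cm.

6.99 cm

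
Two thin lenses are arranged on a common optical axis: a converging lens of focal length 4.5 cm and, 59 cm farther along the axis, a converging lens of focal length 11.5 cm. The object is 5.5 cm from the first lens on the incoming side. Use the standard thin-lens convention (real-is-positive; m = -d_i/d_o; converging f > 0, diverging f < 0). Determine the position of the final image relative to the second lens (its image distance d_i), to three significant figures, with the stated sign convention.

Lens 1: 1/d_i1 = 1/f_1 - 1/d_o1 = 1/4.5 - 1/5.5 = 0.04040 cm^-1, so d_i1 = 24.750 cm.
Object distance for lens 2: d_o2 = 59 - 24.750 = 34.250 cm.
Lens 2: 1/d_i2 = 1/f_2 - 1/d_o2 = 1/11.5 - 1/(34.250) = 0.05776 cm^-1, so d_i2 = 17.313 cm.

17.3 cm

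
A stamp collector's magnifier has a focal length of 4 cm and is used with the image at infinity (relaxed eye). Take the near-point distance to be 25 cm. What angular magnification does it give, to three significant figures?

M = D/f = 25/4 = 6.250.

6.25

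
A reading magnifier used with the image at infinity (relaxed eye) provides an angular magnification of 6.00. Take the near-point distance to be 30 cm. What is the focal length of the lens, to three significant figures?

5.00 cm

For the image at infinity, M = D/f.
f = D/M = 30/6.0 = 5.000 cm.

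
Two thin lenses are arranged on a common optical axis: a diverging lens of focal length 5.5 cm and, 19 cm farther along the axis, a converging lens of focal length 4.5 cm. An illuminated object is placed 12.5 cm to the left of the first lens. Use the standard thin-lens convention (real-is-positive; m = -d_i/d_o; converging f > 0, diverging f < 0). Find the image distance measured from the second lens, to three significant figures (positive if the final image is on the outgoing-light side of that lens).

5.61 cm

First lens: d_i1 = 1/(1/(-5.5) - 1/12.5) = -3.819 cm.
The intermediate image is virtual, 3.819 cm to the left of lens 1, so d_o2 = L - d_i1 = 19 - (-3.819) = 22.819 cm.
Second lens: d_i2 = 1/(1/4.5 - 1/(22.819)) = 5.605 cm.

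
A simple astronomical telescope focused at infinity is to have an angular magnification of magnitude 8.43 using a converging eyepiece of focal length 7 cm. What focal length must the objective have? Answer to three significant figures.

59.0 cm

|M| = f_obj/|f_eye|, so f_obj = |M| x |f_eye| = 8.43 x 7 = 59.010 cm.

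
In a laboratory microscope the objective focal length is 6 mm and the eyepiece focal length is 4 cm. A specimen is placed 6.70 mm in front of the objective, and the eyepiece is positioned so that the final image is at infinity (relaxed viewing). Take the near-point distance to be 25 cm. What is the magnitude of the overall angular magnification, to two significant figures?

Convert to cm: f_obj = 6 mm = 0.6 cm; d_o = 6.70 mm = 0.67 cm.
Objective: 1/d_i = 1/f_obj - 1/d_o = 1/0.6 - 1/0.67 = 0.17413 cm^-1, so d_i = 5.743 cm.
m_obj = -d_i/d_o = -5.743/0.67 = -8.571.
Eyepiece angular magnification (image at infinity): M_eye = D/f_e = 25/4 = 6.250.
Overall M = m_obj x M_eye = (-8.571)(6.250) = -53.57.
|M| = 53.57.

54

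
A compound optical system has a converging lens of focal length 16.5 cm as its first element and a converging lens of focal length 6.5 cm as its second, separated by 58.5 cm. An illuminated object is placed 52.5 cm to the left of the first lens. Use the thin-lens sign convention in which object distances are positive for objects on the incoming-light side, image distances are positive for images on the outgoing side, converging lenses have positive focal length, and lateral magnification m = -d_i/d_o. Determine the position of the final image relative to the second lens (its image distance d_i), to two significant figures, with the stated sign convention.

8.0 cm

Lens 1: 1/d_i1 = 1/f_1 - 1/d_o1 = 1/16.5 - 1/52.5 = 0.04156 cm^-1, so d_i1 = 24.062 cm.
Object distance for lens 2: d_o2 = 58.5 - 24.062 = 34.438 cm.
Lens 2: 1/d_i2 = 1/f_2 - 1/d_o2 = 1/6.5 - 1/(34.438) = 0.12481 cm^-1, so d_i2 = 8.012 cm.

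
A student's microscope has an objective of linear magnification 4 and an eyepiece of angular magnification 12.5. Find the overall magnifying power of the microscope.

The overall magnification of a compound microscope is the product of the objective and eyepiece magnifications:
M = M_obj x M_eye = 4 x 12.5 = 50.

50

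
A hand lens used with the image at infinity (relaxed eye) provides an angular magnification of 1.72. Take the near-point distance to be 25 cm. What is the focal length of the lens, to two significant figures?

15 cm

For the image at infinity, M = D/f.
f = D/M = 25/1.72 = 14.535 cm.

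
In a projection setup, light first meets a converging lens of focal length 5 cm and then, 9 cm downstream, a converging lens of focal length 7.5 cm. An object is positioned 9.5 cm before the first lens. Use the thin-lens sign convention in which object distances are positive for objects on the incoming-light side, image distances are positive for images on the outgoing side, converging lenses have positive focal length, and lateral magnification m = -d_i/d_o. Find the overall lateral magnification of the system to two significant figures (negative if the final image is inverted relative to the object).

-0.92

Applying the thin-lens equation to the first lens, 1/5 = 1/9.5 + 1/d_i1, which gives d_i1 = 10.556 cm.
Its lateral magnification is m_1 = -d_i1/d_o1 = -(10.556)/9.5 = -1.1111.
Since 10.556 cm > 9 cm, the first image lies past the second lens and serves as a virtual object: d_o2 = L - d_i1 = -1.556 cm.
Applying the thin-lens equation again with f_2 = 7.5 cm and d_o2 = -1.556 cm gives d_i2 = 1.288 cm.
m_2 = -(1.288)/(-1.556) = 0.8282.
Overall magnification: m = m_1 m_2 = -0.9202.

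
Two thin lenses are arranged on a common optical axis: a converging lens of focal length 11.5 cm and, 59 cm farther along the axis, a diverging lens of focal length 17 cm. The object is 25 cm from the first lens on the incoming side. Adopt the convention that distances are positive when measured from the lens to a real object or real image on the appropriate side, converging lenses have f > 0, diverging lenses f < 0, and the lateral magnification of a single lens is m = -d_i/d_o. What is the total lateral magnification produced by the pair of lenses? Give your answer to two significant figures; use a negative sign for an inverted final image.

-0.26

Applying the thin-lens equation to the first lens, 1/11.5 = 1/25 + 1/d_i1, which gives d_i1 = 21.296 cm.
Its lateral magnification is m_1 = -d_i1/d_o1 = -(21.296)/25 = -0.8519.
That image sits 37.704 cm in front of the second lens, so d_o2 = 37.704 cm.
Applying the thin-lens equation again with f_2 = -17 cm and d_o2 = 37.704 cm gives d_i2 = -11.717 cm.
m_2 = -(-11.717)/(37.704) = 0.3108.
Overall magnification: m = m_1 m_2 = -0.2647.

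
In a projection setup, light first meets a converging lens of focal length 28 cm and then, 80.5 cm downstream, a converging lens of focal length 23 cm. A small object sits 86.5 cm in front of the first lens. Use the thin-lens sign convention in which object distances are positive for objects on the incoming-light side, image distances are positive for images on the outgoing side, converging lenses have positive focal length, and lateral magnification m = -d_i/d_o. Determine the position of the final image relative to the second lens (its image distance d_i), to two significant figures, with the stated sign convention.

Applying the thin-lens equation to the first lens, 1/28 = 1/86.5 + 1/d_i1, which gives d_i1 = 41.402 cm.
The intermediate image is 41.402 cm to the right of lens 1, so d_o2 = L - d_i1 = 80.5 - 41.402 = 39.098 cm.
Applying the thin-lens equation again with f_2 = 23 cm and d_o2 = 39.098 cm gives d_i2 = 55.861 cm.

56 cm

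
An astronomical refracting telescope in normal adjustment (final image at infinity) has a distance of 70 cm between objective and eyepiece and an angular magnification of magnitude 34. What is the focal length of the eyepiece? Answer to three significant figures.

In normal adjustment the tube length equals f_obj + f_eye and |M| = f_obj/f_eye.
So f_obj = 34 f_eye and 34 f_eye + f_eye = 70 cm, giving f_eye = 70/35 = 2.000 cm and f_obj = 68.000 cm.

2.00 cm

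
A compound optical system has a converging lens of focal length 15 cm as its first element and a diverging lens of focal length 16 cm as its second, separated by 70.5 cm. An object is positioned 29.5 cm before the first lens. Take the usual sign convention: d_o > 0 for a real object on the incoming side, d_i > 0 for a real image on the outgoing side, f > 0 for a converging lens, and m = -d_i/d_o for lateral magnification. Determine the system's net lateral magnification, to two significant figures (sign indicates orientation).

Lens 1: 1/d_i1 = 1/f_1 - 1/d_o1 = 1/15 - 1/29.5 = 0.03277 cm^-1, so d_i1 = 30.517 cm.
m_1 = -(30.517)/29.5 = -1.0345.
That image sits 39.983 cm in front of the second lens, so d_o2 = 39.983 cm.
Lens 2: 1/d_i2 = 1/f_2 - 1/d_o2 = 1/(-16) - 1/(39.983) = -0.08751 cm^-1, so d_i2 = -11.427 cm.
m_2 = -(-11.427)/(39.983) = 0.2858.
The system's lateral magnification is m_1 m_2 = (-1.0345)(0.2858) = -0.2957.

-0.30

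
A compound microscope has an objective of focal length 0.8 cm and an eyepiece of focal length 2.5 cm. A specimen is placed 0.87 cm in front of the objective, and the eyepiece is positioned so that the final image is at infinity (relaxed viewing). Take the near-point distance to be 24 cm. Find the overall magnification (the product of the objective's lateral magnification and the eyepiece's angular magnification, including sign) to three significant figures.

-110

Objective: 1/d_i = 1/f_obj - 1/d_o = 1/0.8 - 1/0.87 = 0.10057 cm^-1, so d_i = 9.943 cm.
m_obj = -d_i/d_o = -9.943/0.87 = -11.429.
Eyepiece angular magnification (image at infinity): M_eye = D/f_e = 24/2.5 = 9.600.
Overall M = m_obj x M_eye = (-11.429)(9.600) = -109.71.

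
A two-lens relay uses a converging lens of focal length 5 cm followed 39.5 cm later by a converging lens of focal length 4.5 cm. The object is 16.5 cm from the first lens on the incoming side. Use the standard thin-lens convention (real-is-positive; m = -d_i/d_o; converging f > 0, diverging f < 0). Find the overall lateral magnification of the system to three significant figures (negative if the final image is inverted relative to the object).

Applying the thin-lens equation to the first lens, 1/5 = 1/16.5 + 1/d_i1, which gives d_i1 = 7.174 cm.
Its lateral magnification is m_1 = -d_i1/d_o1 = -(7.174)/16.5 = -0.4348.
That image sits 32.326 cm in front of the second lens, so d_o2 = 32.326 cm.
Applying the thin-lens equation again with f_2 = 4.5 cm and d_o2 = 32.326 cm gives d_i2 = 5.228 cm.
m_2 = -(5.228)/(32.326) = -0.1617.
Overall magnification: m = m_1 m_2 = 0.0703.

0.0703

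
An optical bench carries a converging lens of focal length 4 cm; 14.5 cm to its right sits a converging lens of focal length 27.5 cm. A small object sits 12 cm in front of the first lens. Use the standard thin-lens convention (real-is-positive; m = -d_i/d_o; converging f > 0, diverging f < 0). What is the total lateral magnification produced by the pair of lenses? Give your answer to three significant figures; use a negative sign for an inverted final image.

Applying the thin-lens equation to the first lens, 1/4 = 1/12 + 1/d_i1, which gives d_i1 = 6.000 cm.
Its lateral magnification is m_1 = -d_i1/d_o1 = -(6.000)/12 = -0.5000.
That image sits 8.500 cm in front of the second lens, so d_o2 = 8.500 cm.
Applying the thin-lens equation again with f_2 = 27.5 cm and d_o2 = 8.500 cm gives d_i2 = -12.303 cm.
m_2 = -(-12.303)/(8.500) = 1.4474.
Overall magnification: m = m_1 m_2 = -0.7237.

-0.724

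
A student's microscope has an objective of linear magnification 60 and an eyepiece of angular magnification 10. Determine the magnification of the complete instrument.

600

The overall magnification of a compound microscope is the product of the objective and eyepiece magnifications:
M = M_obj x M_eye = 60 x 10 = 600.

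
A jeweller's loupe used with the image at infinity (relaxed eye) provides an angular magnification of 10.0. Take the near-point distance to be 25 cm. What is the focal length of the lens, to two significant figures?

2.5 cm

For the image at infinity, M = D/f.
f = D/M = 25/10.0 = 2.500 cm.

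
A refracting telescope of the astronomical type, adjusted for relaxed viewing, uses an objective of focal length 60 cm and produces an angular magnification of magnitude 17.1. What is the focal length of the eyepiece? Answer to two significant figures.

3.5 cm

|M| = f_obj/f_eye, so f_eye = f_obj/|M| = 60/17.1 = 3.509 cm.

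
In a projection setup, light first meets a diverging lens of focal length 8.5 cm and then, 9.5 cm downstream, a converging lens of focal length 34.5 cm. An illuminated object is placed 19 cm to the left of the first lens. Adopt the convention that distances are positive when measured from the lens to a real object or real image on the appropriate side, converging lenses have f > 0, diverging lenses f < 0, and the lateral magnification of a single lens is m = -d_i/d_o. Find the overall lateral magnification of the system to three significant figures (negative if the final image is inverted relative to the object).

Applying the thin-lens equation to the first lens, 1/(-8.5) = 1/19 + 1/d_i1, which gives d_i1 = -5.873 cm.
Its lateral magnification is m_1 = -d_i1/d_o1 = -(-5.873)/19 = 0.3091.
With d_i1 < 0 the first image is virtual and lies on the object side; the object distance for lens 2 is d_o2 = 9.5 - (-5.873) = 15.373 cm.
Applying the thin-lens equation again with f_2 = 34.5 cm and d_o2 = 15.373 cm gives d_i2 = -27.728 cm.
m_2 = -(-27.728)/(15.373) = 1.8037.
Overall magnification: m = m_1 m_2 = 0.5575.

0.558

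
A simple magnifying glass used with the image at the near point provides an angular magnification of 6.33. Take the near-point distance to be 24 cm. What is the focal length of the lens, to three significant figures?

4.50 cm

For the image at the near point, M = 1 + D/f.
f = D/(M - 1) = 24/(6.33 - 1) = 4.503 cm.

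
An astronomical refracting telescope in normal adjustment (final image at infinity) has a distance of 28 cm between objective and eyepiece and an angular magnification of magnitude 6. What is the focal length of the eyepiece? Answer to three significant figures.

In normal adjustment the tube length equals f_obj + f_eye and |M| = f_obj/f_eye.
So f_obj = 6 f_eye and 6 f_eye + f_eye = 28 cm, giving f_eye = 28/7 = 4.000 cm and f_obj = 24.000 cm.

4.00 cm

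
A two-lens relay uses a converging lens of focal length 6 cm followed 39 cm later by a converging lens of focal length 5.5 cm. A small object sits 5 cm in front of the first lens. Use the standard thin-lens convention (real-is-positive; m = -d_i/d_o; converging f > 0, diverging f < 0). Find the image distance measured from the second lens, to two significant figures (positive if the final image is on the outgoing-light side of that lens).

6.0 cm

First lens: d_i1 = 1/(1/6 - 1/5) = -30.000 cm.
With d_i1 < 0 the first image is virtual and lies on the object side; the object distance for lens 2 is d_o2 = 39 - (-30.000) = 69.000 cm.
Second lens: d_i2 = 1/(1/5.5 - 1/(69.000)) = 5.976 cm.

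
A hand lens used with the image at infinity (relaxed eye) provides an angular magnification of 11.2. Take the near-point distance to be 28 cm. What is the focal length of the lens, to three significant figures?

For the image at infinity, M = D/f.
f = D/M = 28/11.2 = 2.500 cm.

2.50 cm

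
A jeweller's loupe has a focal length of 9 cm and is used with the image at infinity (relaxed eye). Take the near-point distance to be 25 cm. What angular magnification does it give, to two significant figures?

M = D/f = 25/9 = 2.778.

2.8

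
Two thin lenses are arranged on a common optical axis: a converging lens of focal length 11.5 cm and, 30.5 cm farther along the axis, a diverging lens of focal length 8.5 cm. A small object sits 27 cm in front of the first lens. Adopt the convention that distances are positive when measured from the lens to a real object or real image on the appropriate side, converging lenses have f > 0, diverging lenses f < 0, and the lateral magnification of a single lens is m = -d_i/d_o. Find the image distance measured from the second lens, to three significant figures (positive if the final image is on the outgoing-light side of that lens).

-4.69 cm

Lens 1: 1/d_i1 = 1/f_1 - 1/d_o1 = 1/11.5 - 1/27 = 0.04992 cm^-1, so d_i1 = 20.032 cm.
Object distance for lens 2: d_o2 = 30.5 - 20.032 = 10.468 cm.
Lens 2: 1/d_i2 = 1/f_2 - 1/d_o2 = 1/(-8.5) - 1/(10.468) = -0.21318 cm^-1, so d_i2 = -4.691 cm.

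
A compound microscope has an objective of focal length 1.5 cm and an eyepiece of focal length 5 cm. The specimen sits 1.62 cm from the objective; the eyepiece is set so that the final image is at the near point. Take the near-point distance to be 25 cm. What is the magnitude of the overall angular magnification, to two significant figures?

75

Objective: 1/d_i = 1/f_obj - 1/d_o = 1/1.5 - 1/1.62 = 0.04938 cm^-1, so d_i = 20.250 cm.
m_obj = -d_i/d_o = -20.250/1.62 = -12.500.
Eyepiece angular magnification (image at near point): M_eye = 1 + D/f_e = 1 + 25/5 = 6.000.
Overall M = m_obj x M_eye = (-12.500)(6.000) = -75.00.
|M| = 75.00.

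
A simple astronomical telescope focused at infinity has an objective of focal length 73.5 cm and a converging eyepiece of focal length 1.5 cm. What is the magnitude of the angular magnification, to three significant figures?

|M| = f_obj/|f_eye| = 73.5/1.5 = 49.000.

49.0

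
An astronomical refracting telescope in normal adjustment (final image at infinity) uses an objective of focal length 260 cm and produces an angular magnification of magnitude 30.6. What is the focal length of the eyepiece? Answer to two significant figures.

|M| = f_obj/f_eye, so f_eye = f_obj/|M| = 260/30.6 = 8.497 cm.

8.5 cm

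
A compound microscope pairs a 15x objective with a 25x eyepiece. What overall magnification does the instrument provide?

375

The overall magnification of a compound microscope is the product of the objective and eyepiece magnifications:
M = M_obj x M_eye = 15 x 25 = 375.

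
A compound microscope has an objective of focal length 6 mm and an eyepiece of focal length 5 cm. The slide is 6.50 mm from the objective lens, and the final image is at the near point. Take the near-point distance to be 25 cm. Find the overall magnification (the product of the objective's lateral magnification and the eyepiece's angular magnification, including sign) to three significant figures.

-72.0

Convert to cm: f_obj = 6 mm = 0.6 cm; d_o = 6.50 mm = 0.65 cm.
Objective: 1/d_i = 1/f_obj - 1/d_o = 1/0.6 - 1/0.65 = 0.12821 cm^-1, so d_i = 7.800 cm.
m_obj = -d_i/d_o = -7.800/0.65 = -12.000.
Eyepiece angular magnification (image at near point): M_eye = 1 + D/f_e = 1 + 25/5 = 6.000.
Overall M = m_obj x M_eye = (-12.000)(6.000) = -72.00.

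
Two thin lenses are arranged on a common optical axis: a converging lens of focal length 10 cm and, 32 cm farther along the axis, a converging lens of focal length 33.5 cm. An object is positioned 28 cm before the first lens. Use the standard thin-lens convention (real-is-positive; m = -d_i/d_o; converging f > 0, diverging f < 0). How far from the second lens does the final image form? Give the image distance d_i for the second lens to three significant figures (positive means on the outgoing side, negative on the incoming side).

Applying the thin-lens equation to the first lens, 1/10 = 1/28 + 1/d_i1, which gives d_i1 = 15.556 cm.
The intermediate image is 15.556 cm to the right of lens 1, so d_o2 = L - d_i1 = 32 - 15.556 = 16.444 cm.
Applying the thin-lens equation again with f_2 = 33.5 cm and d_o2 = 16.444 cm gives d_i2 = -32.300 cm.

-32.3 cm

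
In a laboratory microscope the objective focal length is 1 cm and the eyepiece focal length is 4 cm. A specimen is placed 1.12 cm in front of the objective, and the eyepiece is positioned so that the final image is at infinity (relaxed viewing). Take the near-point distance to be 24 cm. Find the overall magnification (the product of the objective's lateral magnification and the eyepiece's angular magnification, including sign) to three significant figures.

Objective: 1/d_i = 1/f_obj - 1/d_o = 1/1 - 1/1.12 = 0.10714 cm^-1, so d_i = 9.333 cm.
m_obj = -d_i/d_o = -9.333/1.12 = -8.333.
Eyepiece angular magnification (image at infinity): M_eye = D/f_e = 24/4 = 6.000.
Overall M = m_obj x M_eye = (-8.333)(6.000) = -50.00.

-50.0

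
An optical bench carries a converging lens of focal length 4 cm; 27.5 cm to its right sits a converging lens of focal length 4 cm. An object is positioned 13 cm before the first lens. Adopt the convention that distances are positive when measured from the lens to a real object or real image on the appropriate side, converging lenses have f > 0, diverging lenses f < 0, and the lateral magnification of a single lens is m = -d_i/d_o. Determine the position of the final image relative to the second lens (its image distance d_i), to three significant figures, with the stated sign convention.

Applying the thin-lens equation to the first lens, 1/4 = 1/13 + 1/d_i1, which gives d_i1 = 5.778 cm.
Object distance for lens 2: d_o2 = 27.5 - 5.778 = 21.722 cm.
Applying the thin-lens equation again with f_2 = 4 cm and d_o2 = 21.722 cm gives d_i2 = 4.903 cm.

4.90 cm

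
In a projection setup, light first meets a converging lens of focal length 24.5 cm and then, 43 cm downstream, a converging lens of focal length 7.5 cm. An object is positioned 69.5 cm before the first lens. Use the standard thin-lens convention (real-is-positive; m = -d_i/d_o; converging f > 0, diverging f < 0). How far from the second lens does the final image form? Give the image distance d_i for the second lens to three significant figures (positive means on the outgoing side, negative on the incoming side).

-16.5 cm

Applying the thin-lens equation to the first lens, 1/24.5 = 1/69.5 + 1/d_i1, which gives d_i1 = 37.839 cm.
The intermediate image is 37.839 cm to the right of lens 1, so d_o2 = L - d_i1 = 43 - 37.839 = 5.161 cm.
Applying the thin-lens equation again with f_2 = 7.5 cm and d_o2 = 5.161 cm gives d_i2 = -16.550 cm.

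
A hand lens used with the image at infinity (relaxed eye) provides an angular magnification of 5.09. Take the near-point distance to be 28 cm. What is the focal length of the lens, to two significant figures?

5.5 cm

For the image at infinity, M = D/f.
f = D/M = 28/5.09 = 5.501 cm.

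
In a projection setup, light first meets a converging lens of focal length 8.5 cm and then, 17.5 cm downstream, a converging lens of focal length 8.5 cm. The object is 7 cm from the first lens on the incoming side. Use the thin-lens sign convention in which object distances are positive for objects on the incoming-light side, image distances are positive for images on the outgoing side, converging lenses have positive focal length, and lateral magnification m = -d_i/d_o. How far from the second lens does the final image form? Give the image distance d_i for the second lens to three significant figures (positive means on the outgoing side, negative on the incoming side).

Lens 1: 1/d_i1 = 1/f_1 - 1/d_o1 = 1/8.5 - 1/7 = -0.02521 cm^-1, so d_i1 = -39.667 cm.
With d_i1 < 0 the first image is virtual and lies on the object side; the object distance for lens 2 is d_o2 = 17.5 - (-39.667) = 57.167 cm.
Lens 2: 1/d_i2 = 1/f_2 - 1/d_o2 = 1/8.5 - 1/(57.167) = 0.10015 cm^-1, so d_i2 = 9.985 cm.

9.98 cm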